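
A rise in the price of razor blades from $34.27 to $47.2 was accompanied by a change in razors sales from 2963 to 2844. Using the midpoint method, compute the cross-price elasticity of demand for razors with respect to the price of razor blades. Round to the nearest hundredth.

-0.13

%ΔQ_x = (2844 − 2963)/[(2963+2844)/2] = -119/2903.5 ≈ -0.0410.
%ΔP_y = (47.2 − 34.27)/[(34.27+47.2)/2] ≈ 0.3174.
E_xy = -0.0410/0.3174 ≈ -0.13.
E_xy < 0, so razors and razor blades are complements.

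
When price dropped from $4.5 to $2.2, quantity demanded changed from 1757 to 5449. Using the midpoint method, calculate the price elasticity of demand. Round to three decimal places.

-1.493

%ΔQ = (5449 − 1757)/[(1757 + 5449)/2] = 3692/3603 ≈ 1.0247.
%ΔP = (2.2 − 4.5)/[(4.5 + 2.2)/2] = -2.3/3.35 ≈ -0.6866.
Arc elasticity E = %ΔQ/%ΔP ≈ 1.0247/-0.6866 ≈ -1.493.
|E| > 1: demand is elastic over this range.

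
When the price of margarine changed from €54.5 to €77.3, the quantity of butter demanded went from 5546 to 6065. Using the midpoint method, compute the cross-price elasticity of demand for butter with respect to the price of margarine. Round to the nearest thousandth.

0.258

%ΔQ_x = (6065 − 5546)/[(5546+6065)/2] = 519/5805.5 ≈ 0.0894.
%ΔP_y = (77.3 − 54.5)/[(54.5+77.3)/2] ≈ 0.3460.
E_xy = 0.0894/0.3460 ≈ 0.258.
E_xy > 0, so butter and margarine are substitutes.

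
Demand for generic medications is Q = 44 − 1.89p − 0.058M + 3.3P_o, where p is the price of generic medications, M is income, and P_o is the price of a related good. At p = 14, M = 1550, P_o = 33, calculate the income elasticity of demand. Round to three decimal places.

At the given point, Q = 44 − 1.89(14) − 0.058(1550) + 3.3(33) = 44 − 26.46 − 89.9 + 108.9 = 36.54.
∂Q/∂M = −0.058, so E_I = -0.058·(1550/36.54) ≈ -2.460.
E_I < 0: inferior good.

-2.460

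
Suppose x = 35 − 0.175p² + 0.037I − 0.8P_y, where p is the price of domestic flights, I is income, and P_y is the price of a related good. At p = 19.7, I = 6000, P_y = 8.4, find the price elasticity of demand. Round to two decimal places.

Evaluating quantity at (p, I, P_y) gives x = 35 − 0.175(19.7)² + 0.037(6000) − 0.8(8.4) = 35 − 67.9158 + 222 − 6.72 = 182.3643.
∂x/∂p = −2·0.175·p = -6.895, so E_p = -6.895·(19.7/182.3643) ≈ -0.74.
|E_p| < 1: demand is inelastic.

-0.74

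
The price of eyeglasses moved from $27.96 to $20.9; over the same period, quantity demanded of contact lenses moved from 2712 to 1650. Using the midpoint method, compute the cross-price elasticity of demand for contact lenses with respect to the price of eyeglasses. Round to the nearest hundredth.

1.68

%ΔQ_x = (1650 − 2712)/[(2712+1650)/2] = -1062/2181 ≈ -0.4869.
%ΔP_y = (20.9 − 27.96)/[(27.96+20.9)/2] ≈ -0.2890.
E_xy = -0.4869/-0.2890 ≈ 1.68.
E_xy > 0, so contact lenses and eyeglasses are substitutes.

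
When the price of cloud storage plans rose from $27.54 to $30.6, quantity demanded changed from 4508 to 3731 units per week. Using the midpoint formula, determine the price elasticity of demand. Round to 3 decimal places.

%Δq = (3731 − 4508)/[(4508 + 3731)/2] = -777/4119.5 ≈ -0.1886.
%Δp = (30.6 − 27.54)/[(27.54 + 30.6)/2] = 3.06/29.07 ≈ 0.1053.
Arc elasticity E = %Δq/%Δp ≈ -0.1886/0.1053 ≈ -1.792.
|E| > 1: demand is elastic over this range.

-1.792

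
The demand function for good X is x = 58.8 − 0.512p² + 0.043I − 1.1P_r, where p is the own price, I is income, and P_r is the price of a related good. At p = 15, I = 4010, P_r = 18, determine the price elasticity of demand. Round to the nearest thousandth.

-2.394

Substituting, x = 58.8 − 0.512(15)² + 0.043(4010) − 1.1(18) = 58.8 − 115.2 + 172.43 − 19.8 = 96.23.
∂x/∂p = −2·0.512·p = -15.36, so E_p = -15.36·(15/96.23) ≈ -2.394.
|E_p| > 1: demand is elastic.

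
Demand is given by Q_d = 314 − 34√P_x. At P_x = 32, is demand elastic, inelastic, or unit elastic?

inelastic

At P_x = 32, Q_d = 121.667.
dQ_d/dP_x = −34/(2√P_x) = −34/(2·5.6569).
Point elasticity E = (dQ_d/dP_x)·(P_x/Q_d) = -3.0052 × 32/121.667 ≈ -0.790.
|E| ≈ 0.790 < 1, so demand is inelastic.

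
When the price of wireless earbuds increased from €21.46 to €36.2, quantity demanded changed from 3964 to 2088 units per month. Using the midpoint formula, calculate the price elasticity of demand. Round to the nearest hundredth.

-1.21

%Δq = (2088 − 3964)/[(3964 + 2088)/2] = -1876/3026 ≈ -0.6200.
%ΔP = (36.2 − 21.46)/[(21.46 + 36.2)/2] = 14.74/28.83 ≈ 0.5113.
Arc elasticity E = %Δq/%ΔP ≈ -0.6200/0.5113 ≈ -1.21.
|E| > 1: demand is elastic over this range.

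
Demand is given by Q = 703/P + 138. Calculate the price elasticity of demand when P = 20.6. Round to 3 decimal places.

At P = 20.6, Q = 172.1262.
dQ/dP = −703/P² = −1.6566.
Point elasticity E = (dQ/dP)·(P/Q) = -1.6566 × 20.6/172.1262 ≈ -0.198.
|E| < 1, so demand is inelastic at this price.

-0.198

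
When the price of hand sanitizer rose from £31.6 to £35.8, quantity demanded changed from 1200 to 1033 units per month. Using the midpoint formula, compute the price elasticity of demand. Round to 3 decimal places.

-1.200

%ΔQ = (1033 − 1200)/[(1200 + 1033)/2] = -167/1116.5 ≈ -0.1496.
%ΔP = (35.8 − 31.6)/[(31.6 + 35.8)/2] = 4.2/33.7 ≈ 0.1246.
Arc elasticity E = %ΔQ/%ΔP ≈ -0.1496/0.1246 ≈ -1.200.
|E| > 1: demand is elastic over this range.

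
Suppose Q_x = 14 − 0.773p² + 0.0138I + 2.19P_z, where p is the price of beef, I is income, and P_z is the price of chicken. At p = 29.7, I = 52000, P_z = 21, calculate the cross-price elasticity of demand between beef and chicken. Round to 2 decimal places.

0.48

Substituting, Q_x = 14 − 0.773(29.7)² + 0.0138(52000) + 2.19(21) = 14 − 681.8556 + 717.6 + 45.99 = 95.7344.
∂Q_x/∂P_z = +2.19, so E_xy = 2.19·(21/95.7344) ≈ 0.48.
E_xy > 0: the goods are substitutes.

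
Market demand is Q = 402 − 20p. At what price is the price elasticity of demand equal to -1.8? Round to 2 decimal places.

12.92

Set −bp/(a − bp) = −1.8 ⇒ bp = 1.8(a − bp) ⇒ bp(1+1.8) = 1.8·a.
p = 1.8·402/(20·2.8) ≈ 12.92.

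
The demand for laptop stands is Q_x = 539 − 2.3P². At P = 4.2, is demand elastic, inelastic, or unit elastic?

At P = 4.2, Q_x = 498.428.
dQ_x/dP = −2·2.3·P = −19.32.
Point elasticity E = (dQ_x/dP)·(P/Q_x) = -19.32 × 4.2/498.428 ≈ -0.163.
|E| ≈ 0.163 < 1, so demand is inelastic.

inelastic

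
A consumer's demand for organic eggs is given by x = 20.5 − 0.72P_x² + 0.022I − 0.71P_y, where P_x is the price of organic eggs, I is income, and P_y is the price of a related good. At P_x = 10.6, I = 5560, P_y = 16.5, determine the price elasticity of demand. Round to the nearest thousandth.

Evaluating quantity at (P_x, I, P_y) gives x = 20.5 − 0.72(10.6)² + 0.022(5560) − 0.71(16.5) = 20.5 − 80.8992 + 122.32 − 11.715 = 50.2058.
∂x/∂P_x = −2·0.72·P_x = -15.264, so E_p = -15.264·(10.6/50.2058) ≈ -3.223.
|E_p| > 1: demand is elastic.

-3.223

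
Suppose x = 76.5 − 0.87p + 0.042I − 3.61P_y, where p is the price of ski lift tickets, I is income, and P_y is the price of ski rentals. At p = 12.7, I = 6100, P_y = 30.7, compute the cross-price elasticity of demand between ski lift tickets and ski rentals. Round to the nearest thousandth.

First evaluate x: 76.5 − 0.87(12.7) + 0.042(6100) − 3.61(30.7) = 76.5 − 11.049 + 256.2 − 110.827 = 210.824.
∂x/∂P_y = −3.61, so E_xy = -3.61·(30.7/210.824) ≈ -0.526.
E_xy < 0: the goods are complements.

-0.526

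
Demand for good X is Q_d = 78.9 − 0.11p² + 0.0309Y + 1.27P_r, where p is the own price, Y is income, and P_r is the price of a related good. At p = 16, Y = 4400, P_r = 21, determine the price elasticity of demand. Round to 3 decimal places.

Evaluating quantity at (p, Y, P_r) gives Q_d = 78.9 − 0.11(16)² + 0.0309(4400) + 1.27(21) = 78.9 − 28.16 + 135.96 + 26.67 = 213.37.
∂Q_d/∂p = −2·0.11·p = -3.52, so E_p = -3.52·(16/213.37) ≈ -0.264.
|E_p| < 1: demand is inelastic.

-0.264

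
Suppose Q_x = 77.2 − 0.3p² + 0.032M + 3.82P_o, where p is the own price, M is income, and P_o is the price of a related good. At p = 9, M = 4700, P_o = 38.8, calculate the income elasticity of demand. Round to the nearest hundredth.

Substituting, Q_x = 77.2 − 0.3(9)² + 0.032(4700) + 3.82(38.8) = 77.2 − 24.3 + 150.4 + 148.216 = 351.516.
∂Q_x/∂M = +0.032, so E_I = 0.032·(4700/351.516) ≈ 0.43.
E_I ∈ (0,1): normal good (necessity).

0.43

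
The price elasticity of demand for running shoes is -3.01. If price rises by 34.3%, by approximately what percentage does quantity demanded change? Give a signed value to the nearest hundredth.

%ΔQ ≈ E × %ΔP = (-3.01) × (34.3%) ≈ -103.24%.

-103.24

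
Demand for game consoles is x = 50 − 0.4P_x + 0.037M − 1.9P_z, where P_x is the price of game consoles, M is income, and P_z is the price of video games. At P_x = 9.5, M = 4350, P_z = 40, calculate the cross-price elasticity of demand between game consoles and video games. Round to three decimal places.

Evaluating quantity at (P_x, M, P_z) gives x = 50 − 0.4(9.5) + 0.037(4350) − 1.9(40) = 50 − 3.8 + 160.95 − 76 = 131.15.
∂x/∂P_z = −1.9, so E_xy = -1.9·(40/131.15) ≈ -0.579.
E_xy < 0: the goods are complements.

-0.579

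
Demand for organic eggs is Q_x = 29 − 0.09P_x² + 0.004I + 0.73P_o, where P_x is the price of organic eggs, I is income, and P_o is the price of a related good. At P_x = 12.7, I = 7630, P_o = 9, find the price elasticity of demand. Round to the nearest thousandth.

At the given point, Q_x = 29 − 0.09(12.7)² + 0.004(7630) + 0.73(9) = 29 − 14.5161 + 30.52 + 6.57 = 51.5739.
∂Q_x/∂P_x = −2·0.09·P_x = -2.286, so E_p = -2.286·(12.7/51.5739) ≈ -0.563.
|E_p| < 1: demand is inelastic.

-0.563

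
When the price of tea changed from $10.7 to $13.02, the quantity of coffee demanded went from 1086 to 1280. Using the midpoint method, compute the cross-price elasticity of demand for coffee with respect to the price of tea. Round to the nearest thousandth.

%ΔQ_x = (1280 − 1086)/[(1086+1280)/2] = 194/1183 ≈ 0.1640.
%ΔP_y = (13.02 − 10.7)/[(10.7+13.02)/2] ≈ 0.1956.
E_xy = 0.1640/0.1956 ≈ 0.838.
E_xy > 0, so coffee and tea are substitutes.

0.838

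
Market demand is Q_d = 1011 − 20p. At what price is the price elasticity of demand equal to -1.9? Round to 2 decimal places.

33.12

Set −bp/(a − bp) = −1.9 ⇒ bp = 1.9(a − bp) ⇒ bp(1+1.9) = 1.9·a.
p = 1.9·1011/(20·2.9) ≈ 33.12.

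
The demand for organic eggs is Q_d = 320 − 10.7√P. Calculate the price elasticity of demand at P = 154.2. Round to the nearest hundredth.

At P = 154.2, Q_d = 187.1303.
dQ_d/dP = −10.7/(2√P) = −10.7/(2·12.4177).
Point elasticity E = (dQ_d/dP)·(P/Q_d) = -0.4308 × 154.2/187.1303 ≈ -0.36.
|E| < 1, so demand is inelastic at this price.

-0.36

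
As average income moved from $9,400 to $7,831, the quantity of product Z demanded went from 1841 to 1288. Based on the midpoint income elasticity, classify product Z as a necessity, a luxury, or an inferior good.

luxury

%ΔQ = (1288 − 1841)/[(1841+1288)/2] = -553/1564.5 ≈ -0.3535.
%ΔM = (7,831 − 9,400)/[(9,400+7,831)/2] = -1569/8615.5 ≈ -0.1821.
E_I = %ΔQ/%ΔM ≈ 1.941.
E_I > 1: normal good (luxury).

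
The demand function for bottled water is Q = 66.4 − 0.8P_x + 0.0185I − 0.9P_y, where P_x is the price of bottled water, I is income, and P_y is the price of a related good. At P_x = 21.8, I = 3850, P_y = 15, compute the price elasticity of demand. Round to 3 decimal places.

At the given point, Q = 66.4 − 0.8(21.8) + 0.0185(3850) − 0.9(15) = 66.4 − 17.44 + 71.225 − 13.5 = 106.685.
∂Q/∂P_x = −0.8, so E_p = (−0.8)·(21.8/106.685) ≈ -0.163.
|E_p| < 1: demand is inelastic.

-0.163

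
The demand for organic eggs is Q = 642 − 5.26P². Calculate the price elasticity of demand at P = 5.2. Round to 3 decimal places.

At P = 5.2, Q = 499.7696.
dQ/dP = −2·5.26·P = −54.704.
Point elasticity E = (dQ/dP)·(P/Q) = -54.704 × 5.2/499.7696 ≈ -0.569.
|E| < 1, so demand is inelastic at this price.

-0.569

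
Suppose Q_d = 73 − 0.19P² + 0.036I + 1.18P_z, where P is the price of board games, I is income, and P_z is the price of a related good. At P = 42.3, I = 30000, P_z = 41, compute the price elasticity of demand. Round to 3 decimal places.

-0.789

At the given point, Q_d = 73 − 0.19(42.3)² + 0.036(30000) + 1.18(41) = 73 − 339.9651 + 1080 + 48.38 = 861.4149.
∂Q_d/∂P = −2·0.19·P = -16.074, so E_p = -16.074·(42.3/861.4149) ≈ -0.789.
|E_p| < 1: demand is inelastic.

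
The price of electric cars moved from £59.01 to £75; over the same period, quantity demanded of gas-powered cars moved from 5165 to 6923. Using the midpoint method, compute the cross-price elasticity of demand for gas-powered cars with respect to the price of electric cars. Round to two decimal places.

1.22

%ΔQ_x = (6923 − 5165)/[(5165+6923)/2] = 1758/6044 ≈ 0.2909.
%ΔP_y = (75 − 59.01)/[(59.01+75)/2] ≈ 0.2386.
E_xy = 0.2909/0.2386 ≈ 1.22.
E_xy > 0, so gas-powered cars and electric cars are substitutes.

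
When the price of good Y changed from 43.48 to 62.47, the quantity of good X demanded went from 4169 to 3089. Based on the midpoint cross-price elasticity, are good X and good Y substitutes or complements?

%ΔQ_x = (3089 − 4169)/[(4169+3089)/2] = -1080/3629 ≈ -0.2976.
%ΔP_y = (62.47 − 43.48)/[(43.48+62.47)/2] ≈ 0.3585.
E_xy = -0.2976/0.3585 ≈ -0.830.
E_xy < 0, so the goods are complements.

complements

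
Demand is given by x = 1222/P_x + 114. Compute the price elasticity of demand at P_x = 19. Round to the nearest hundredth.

At P_x = 19, x = 178.3158.
dx/dP_x = −1222/P_x² = −3.385.
Point elasticity E = (dx/dP_x)·(P_x/x) = -3.385 × 19/178.3158 ≈ -0.36.
|E| < 1, so demand is inelastic at this price.

-0.36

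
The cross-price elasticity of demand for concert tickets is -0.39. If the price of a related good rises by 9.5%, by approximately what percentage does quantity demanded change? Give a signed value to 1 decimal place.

%ΔQ ≈ E × %ΔP_y = (-0.39) × (9.5%) ≈ -3.7%.

-3.7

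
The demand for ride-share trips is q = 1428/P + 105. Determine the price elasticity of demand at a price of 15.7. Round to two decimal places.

-0.46

At P = 15.7, q = 195.9554.
dq/dP = −1428/P² = −5.7933.
Point elasticity E = (dq/dP)·(P/q) = -5.7933 × 15.7/195.9554 ≈ -0.46.
|E| < 1, so demand is inelastic at this price.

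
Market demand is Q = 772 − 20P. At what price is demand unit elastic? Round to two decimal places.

19.30

For linear demand Q = a − bP, E = −bP/(a − bP). |E| = 1 ⇒ bP = a − bP ⇒ P = a/(2b).
P = 772/(2·20) = 19.30.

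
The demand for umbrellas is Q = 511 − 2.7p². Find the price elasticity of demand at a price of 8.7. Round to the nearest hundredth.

At p = 8.7, Q = 306.637.
dQ/dp = −2·2.7·p = −46.98.
Point elasticity E = (dQ/dp)·(p/Q) = -46.98 × 8.7/306.637 ≈ -1.33.
|E| > 1, so demand is elastic at this price.

-1.33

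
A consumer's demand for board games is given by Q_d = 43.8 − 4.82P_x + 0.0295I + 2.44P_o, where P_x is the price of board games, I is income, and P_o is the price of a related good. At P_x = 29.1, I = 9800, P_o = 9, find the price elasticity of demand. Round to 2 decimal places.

Evaluating quantity at (P_x, I, P_o) gives Q_d = 43.8 − 4.82(29.1) + 0.0295(9800) + 2.44(9) = 43.8 − 140.262 + 289.1 + 21.96 = 214.598.
∂Q_d/∂P_x = −4.82, so E_p = (−4.82)·(29.1/214.598) ≈ -0.65.
|E_p| < 1: demand is inelastic.

-0.65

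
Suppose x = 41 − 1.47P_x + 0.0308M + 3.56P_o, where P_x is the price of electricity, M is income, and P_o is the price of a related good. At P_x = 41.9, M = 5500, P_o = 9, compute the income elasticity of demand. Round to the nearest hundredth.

Substituting, x = 41 − 1.47(41.9) + 0.0308(5500) + 3.56(9) = 41 − 61.593 + 169.4 + 32.04 = 180.847.
∂x/∂M = +0.0308, so E_I = 0.0308·(5500/180.847) ≈ 0.94.
E_I ∈ (0,1): normal good (necessity).

0.94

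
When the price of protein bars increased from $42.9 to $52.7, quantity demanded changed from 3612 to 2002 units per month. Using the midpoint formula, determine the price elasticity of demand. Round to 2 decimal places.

-2.80

%ΔQ = (2002 − 3612)/[(3612 + 2002)/2] = -1610/2807 ≈ -0.5736.
%ΔP = (52.7 − 42.9)/[(42.9 + 52.7)/2] = 9.8/47.8 ≈ 0.2050.
Arc elasticity E = %ΔQ/%ΔP ≈ -0.5736/0.2050 ≈ -2.80.
|E| > 1: demand is elastic over this range.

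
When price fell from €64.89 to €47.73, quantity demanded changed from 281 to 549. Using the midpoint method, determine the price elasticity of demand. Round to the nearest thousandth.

%ΔQ = (549 − 281)/[(281 + 549)/2] = 268/415 ≈ 0.6458.
%ΔP = (47.73 − 64.89)/[(64.89 + 47.73)/2] = -17.16/56.31 ≈ -0.3047.
Arc elasticity E = %ΔQ/%ΔP ≈ 0.6458/-0.3047 ≈ -2.119.
|E| > 1: demand is elastic over this range.

-2.119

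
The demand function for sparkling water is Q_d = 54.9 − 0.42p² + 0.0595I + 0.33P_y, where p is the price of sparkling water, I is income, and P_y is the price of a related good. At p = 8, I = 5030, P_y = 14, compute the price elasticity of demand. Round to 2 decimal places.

-0.16

First evaluate Q_d: 54.9 − 0.42(8)² + 0.0595(5030) + 0.33(14) = 54.9 − 26.88 + 299.285 + 4.62 = 331.925.
∂Q_d/∂p = −2·0.42·p = -6.72, so E_p = -6.72·(8/331.925) ≈ -0.16.
|E_p| < 1: demand is inelastic.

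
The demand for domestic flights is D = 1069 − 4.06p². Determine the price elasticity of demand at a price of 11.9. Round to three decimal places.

-2.327

At p = 11.9, D = 494.0634.
dD/dp = −2·4.06·p = −96.628.
Point elasticity E = (dD/dp)·(p/D) = -96.628 × 11.9/494.0634 ≈ -2.327.
|E| > 1, so demand is elastic at this price.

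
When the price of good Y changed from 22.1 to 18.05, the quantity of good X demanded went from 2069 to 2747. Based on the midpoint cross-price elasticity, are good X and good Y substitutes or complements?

%ΔQ_x = (2747 − 2069)/[(2069+2747)/2] = 678/2408 ≈ 0.2816.
%ΔP_y = (18.05 − 22.1)/[(22.1+18.05)/2] ≈ -0.2017.
E_xy = 0.2816/-0.2017 ≈ -1.396.
E_xy < 0, so the goods are complements.

complements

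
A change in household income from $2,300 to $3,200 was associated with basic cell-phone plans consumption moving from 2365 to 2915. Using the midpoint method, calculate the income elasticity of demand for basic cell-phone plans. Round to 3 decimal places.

0.637

%ΔQ = (2915 − 2365)/[(2365+2915)/2] = 550/2640 ≈ 0.2083.
%ΔI = (3,200 − 2,300)/[(2,300+3,200)/2] = 900/2750 ≈ 0.3273.
E_I = %ΔQ/%ΔI ≈ 0.637.
E_I ∈ (0,1): normal good (necessity).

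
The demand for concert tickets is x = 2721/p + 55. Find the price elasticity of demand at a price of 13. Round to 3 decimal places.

At p = 13, x = 264.3077.
dx/dp = −2721/p² = −16.1006.
Point elasticity E = (dx/dp)·(p/x) = -16.1006 × 13/264.3077 ≈ -0.792.
|E| < 1, so demand is inelastic at this price.

-0.792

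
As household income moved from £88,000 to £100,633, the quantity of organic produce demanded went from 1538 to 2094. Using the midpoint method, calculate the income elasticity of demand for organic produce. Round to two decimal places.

2.29

%ΔQ = (2094 − 1538)/[(1538+2094)/2] = 556/1816 ≈ 0.3062.
%ΔI = (100,633 − 88,000)/[(88,000+100,633)/2] = 12633/94316.5 ≈ 0.1339.
E_I = %ΔQ/%ΔI ≈ 2.29.
E_I > 1: normal good (luxury).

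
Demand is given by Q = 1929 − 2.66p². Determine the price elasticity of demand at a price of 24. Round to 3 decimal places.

At p = 24, Q = 396.84.
dQ/dp = −2·2.66·p = −127.68.
Point elasticity E = (dQ/dp)·(p/Q) = -127.68 × 24/396.84 ≈ -7.722.
|E| > 1, so demand is elastic at this price.

-7.722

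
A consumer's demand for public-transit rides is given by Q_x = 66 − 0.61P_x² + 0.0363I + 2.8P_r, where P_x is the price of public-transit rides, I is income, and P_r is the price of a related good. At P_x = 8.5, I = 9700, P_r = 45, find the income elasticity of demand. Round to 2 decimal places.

Evaluating quantity at (P_x, I, P_r) gives Q_x = 66 − 0.61(8.5)² + 0.0363(9700) + 2.8(45) = 66 − 44.0725 + 352.11 + 126 = 500.0375.
∂Q_x/∂I = +0.0363, so E_I = 0.0363·(9700/500.0375) ≈ 0.70.
E_I ∈ (0,1): normal good (necessity).

0.70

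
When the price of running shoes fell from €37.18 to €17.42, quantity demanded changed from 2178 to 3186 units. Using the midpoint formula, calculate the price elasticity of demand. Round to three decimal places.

-0.519

%Δq = (3186 − 2178)/[(2178 + 3186)/2] = 1008/2682 ≈ 0.3758.
%Δp = (17.42 − 37.18)/[(37.18 + 17.42)/2] = -19.76/27.3 ≈ -0.7238.
Arc elasticity E = %Δq/%Δp ≈ 0.3758/-0.7238 ≈ -0.519.
|E| < 1: demand is inelastic over this range.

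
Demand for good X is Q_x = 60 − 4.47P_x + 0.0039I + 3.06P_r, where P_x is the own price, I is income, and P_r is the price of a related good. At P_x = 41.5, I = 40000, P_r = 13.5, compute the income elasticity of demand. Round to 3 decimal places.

At the given point, Q_x = 60 − 4.47(41.5) + 0.0039(40000) + 3.06(13.5) = 60 − 185.505 + 156 + 41.31 = 71.805.
∂Q_x/∂I = +0.0039, so E_I = 0.0039·(40000/71.805) ≈ 2.173.
E_I > 1: normal good (luxury).

2.173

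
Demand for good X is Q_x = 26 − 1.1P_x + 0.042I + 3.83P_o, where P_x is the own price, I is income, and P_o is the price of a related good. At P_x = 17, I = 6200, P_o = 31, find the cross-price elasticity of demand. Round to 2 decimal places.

0.31

At the given point, Q_x = 26 − 1.1(17) + 0.042(6200) + 3.83(31) = 26 − 18.7 + 260.4 + 118.73 = 386.43.
∂Q_x/∂P_o = +3.83, so E_xy = 3.83·(31/386.43) ≈ 0.31.
E_xy > 0: the goods are substitutes.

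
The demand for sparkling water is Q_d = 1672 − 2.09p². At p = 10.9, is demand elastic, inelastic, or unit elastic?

inelastic

At p = 10.9, Q_d = 1423.6871.
dQ_d/dp = −2·2.09·p = −45.562.
Point elasticity E = (dQ_d/dp)·(p/Q_d) = -45.562 × 10.9/1423.6871 ≈ -0.349.
|E| ≈ 0.349 < 1, so demand is inelastic.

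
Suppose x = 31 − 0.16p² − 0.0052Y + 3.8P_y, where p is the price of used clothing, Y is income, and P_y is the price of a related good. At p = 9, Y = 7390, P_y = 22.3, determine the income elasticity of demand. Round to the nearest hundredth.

-0.60

At the given point, x = 31 − 0.16(9)² − 0.0052(7390) + 3.8(22.3) = 31 − 12.96 − 38.428 + 84.74 = 64.352.
∂x/∂Y = −0.0052, so E_I = -0.0052·(7390/64.352) ≈ -0.60.
E_I < 0: inferior good.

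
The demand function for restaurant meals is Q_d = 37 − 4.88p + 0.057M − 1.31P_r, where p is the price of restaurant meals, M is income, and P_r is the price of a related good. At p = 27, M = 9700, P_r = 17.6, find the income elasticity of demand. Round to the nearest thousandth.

1.271

Q_d = 37 − 4.88(27) + 0.057(9700) − 1.31(17.6) = 37 − 131.76 + 552.9 − 23.056 = 435.084.
∂Q_d/∂M = +0.057, so E_I = 0.057·(9700/435.084) ≈ 1.271.
E_I > 1: normal good (luxury).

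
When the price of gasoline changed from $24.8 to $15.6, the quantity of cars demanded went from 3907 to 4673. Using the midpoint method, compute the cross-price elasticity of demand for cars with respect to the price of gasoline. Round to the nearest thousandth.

%ΔQ_x = (4673 − 3907)/[(3907+4673)/2] = 766/4290 ≈ 0.1786.
%ΔP_y = (15.6 − 24.8)/[(24.8+15.6)/2] ≈ -0.4554.
E_xy = 0.1786/-0.4554 ≈ -0.392.
E_xy < 0, so cars and gasoline are complements.

-0.392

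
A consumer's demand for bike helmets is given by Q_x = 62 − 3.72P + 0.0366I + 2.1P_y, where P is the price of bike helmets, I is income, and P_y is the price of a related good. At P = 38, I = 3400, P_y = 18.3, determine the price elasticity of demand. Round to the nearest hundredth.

-1.69

Q_x = 62 − 3.72(38) + 0.0366(3400) + 2.1(18.3) = 62 − 141.36 + 124.44 + 38.43 = 83.51.
∂Q_x/∂P = −3.72, so E_p = (−3.72)·(38/83.51) ≈ -1.69.
|E_p| > 1: demand is elastic.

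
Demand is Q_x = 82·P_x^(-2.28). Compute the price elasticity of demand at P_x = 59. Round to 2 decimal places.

For a Cobb–Douglas (constant-elasticity) form Q_x = A·P_x^α·…, the elasticity with respect to P_x equals the exponent α at every point.
Here the exponent on P_x is -2.28, so the price elasticity of demand is -2.28.

-2.28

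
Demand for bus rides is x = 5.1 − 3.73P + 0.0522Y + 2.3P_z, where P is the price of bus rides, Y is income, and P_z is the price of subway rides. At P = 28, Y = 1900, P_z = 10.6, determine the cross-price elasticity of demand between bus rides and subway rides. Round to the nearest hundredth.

At the given point, x = 5.1 − 3.73(28) + 0.0522(1900) + 2.3(10.6) = 5.1 − 104.44 + 99.18 + 24.38 = 24.22.
∂x/∂P_z = +2.3, so E_xy = 2.3·(10.6/24.22) ≈ 1.01.
E_xy > 0: the goods are substitutes.

1.01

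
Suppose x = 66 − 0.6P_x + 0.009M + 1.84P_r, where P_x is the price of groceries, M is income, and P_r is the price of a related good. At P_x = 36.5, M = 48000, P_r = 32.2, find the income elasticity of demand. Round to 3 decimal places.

0.807

First evaluate x: 66 − 0.6(36.5) + 0.009(48000) + 1.84(32.2) = 66 − 21.9 + 432 + 59.248 = 535.348.
∂x/∂M = +0.009, so E_I = 0.009·(48000/535.348) ≈ 0.807.
E_I ∈ (0,1): normal good (necessity).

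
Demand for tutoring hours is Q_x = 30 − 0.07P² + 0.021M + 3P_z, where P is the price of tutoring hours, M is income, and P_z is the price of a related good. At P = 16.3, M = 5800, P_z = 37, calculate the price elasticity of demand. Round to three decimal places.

-0.152

First evaluate Q_x: 30 − 0.07(16.3)² + 0.021(5800) + 3(37) = 30 − 18.5983 + 121.8 + 111 = 244.2017.
∂Q_x/∂P = −2·0.07·P = -2.282, so E_p = -2.282·(16.3/244.2017) ≈ -0.152.
|E_p| < 1: demand is inelastic.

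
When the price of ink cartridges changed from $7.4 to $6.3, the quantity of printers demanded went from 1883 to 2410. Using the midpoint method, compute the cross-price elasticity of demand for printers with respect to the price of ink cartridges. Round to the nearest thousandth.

%ΔQ_x = (2410 − 1883)/[(1883+2410)/2] = 527/2146.5 ≈ 0.2455.
%ΔP_y = (6.3 − 7.4)/[(7.4+6.3)/2] ≈ -0.1606.
E_xy = 0.2455/-0.1606 ≈ -1.529.
E_xy < 0, so printers and ink cartridges are complements.

-1.529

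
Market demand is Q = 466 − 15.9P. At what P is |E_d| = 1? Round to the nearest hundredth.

For linear demand Q = a − bP, E = −bP/(a − bP). |E| = 1 ⇒ bP = a − bP ⇒ P = a/(2b).
P = 466/(2·15.9) ≈ 14.65.

14.65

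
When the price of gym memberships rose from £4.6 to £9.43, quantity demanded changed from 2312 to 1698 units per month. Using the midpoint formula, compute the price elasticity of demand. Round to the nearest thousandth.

%ΔQ = (1698 − 2312)/[(2312 + 1698)/2] = -614/2005 ≈ -0.3062.
%Δp = (9.43 − 4.6)/[(4.6 + 9.43)/2] = 4.83/7.015 ≈ 0.6885.
Arc elasticity E = %ΔQ/%Δp ≈ -0.3062/0.6885 ≈ -0.445.
|E| < 1: demand is inelastic over this range.

-0.445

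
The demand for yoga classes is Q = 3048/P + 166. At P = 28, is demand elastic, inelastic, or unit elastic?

At P = 28, Q = 274.8571.
dQ/dP = −3048/P² = −3.8878.
Point elasticity E = (dQ/dP)·(P/Q) = -3.8878 × 28/274.8571 ≈ -0.396.
|E| ≈ 0.396 < 1, so demand is inelastic.

inelastic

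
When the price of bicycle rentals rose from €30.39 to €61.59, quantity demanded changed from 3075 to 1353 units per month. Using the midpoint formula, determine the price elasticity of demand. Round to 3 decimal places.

%ΔQ = (1353 − 3075)/[(3075 + 1353)/2] = -1722/2214 ≈ -0.7778.
%Δp = (61.59 − 30.39)/[(30.39 + 61.59)/2] = 31.2/45.99 ≈ 0.6784.
Arc elasticity E = %ΔQ/%Δp ≈ -0.7778/0.6784 ≈ -1.146.
|E| > 1: demand is elastic over this range.

-1.146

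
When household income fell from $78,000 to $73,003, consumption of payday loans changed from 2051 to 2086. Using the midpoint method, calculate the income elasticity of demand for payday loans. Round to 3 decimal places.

-0.256

%ΔQ = (2086 − 2051)/[(2051+2086)/2] = 35/2068.5 ≈ 0.0169.
%ΔM = (73,003 − 78,000)/[(78,000+73,003)/2] = -4997/75501.5 ≈ -0.0662.
E_I = %ΔQ/%ΔM ≈ -0.256.
E_I < 0: inferior good.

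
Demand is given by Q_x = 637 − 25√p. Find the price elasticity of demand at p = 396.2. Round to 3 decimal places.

-1.785

At p = 396.2, Q_x = 139.3807.
dQ_x/dp = −25/(2√p) = −25/(2·19.9048).
Point elasticity E = (dQ_x/dp)·(p/Q_x) = -0.628 × 396.2/139.3807 ≈ -1.785.
|E| > 1, so demand is elastic at this price.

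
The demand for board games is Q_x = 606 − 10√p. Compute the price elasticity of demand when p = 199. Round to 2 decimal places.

At p = 199, Q_x = 464.9326.
dQ_x/dp = −10/(2√p) = −10/(2·14.1067).
Point elasticity E = (dQ_x/dp)·(p/Q_x) = -0.3544 × 199/464.9326 ≈ -0.15.
|E| < 1, so demand is inelastic at this price.

-0.15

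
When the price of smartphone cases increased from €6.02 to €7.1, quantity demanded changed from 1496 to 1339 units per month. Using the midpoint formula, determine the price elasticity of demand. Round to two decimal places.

-0.67

%ΔQ = (1339 − 1496)/[(1496 + 1339)/2] = -157/1417.5 ≈ -0.1108.
%ΔP = (7.1 − 6.02)/[(6.02 + 7.1)/2] = 1.08/6.56 ≈ 0.1646.
Arc elasticity E = %ΔQ/%ΔP ≈ -0.1108/0.1646 ≈ -0.67.
|E| < 1: demand is inelastic over this range.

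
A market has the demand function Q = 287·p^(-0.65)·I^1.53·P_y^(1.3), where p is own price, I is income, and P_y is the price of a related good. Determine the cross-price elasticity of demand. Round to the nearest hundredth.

For a Cobb–Douglas (constant-elasticity) form Q = A·P_y^α·…, the elasticity with respect to P_y equals the exponent α at every point.
Here the exponent on P_y is 1.3, so the cross-price elasticity of demand is 1.30.

1.30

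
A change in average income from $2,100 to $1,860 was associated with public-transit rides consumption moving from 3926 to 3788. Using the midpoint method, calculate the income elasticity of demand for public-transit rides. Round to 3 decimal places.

0.295

%ΔQ = (3788 − 3926)/[(3926+3788)/2] = -138/3857 ≈ -0.0358.
%ΔI = (1,860 − 2,100)/[(2,100+1,860)/2] = -240/1980 ≈ -0.1212.
E_I = %ΔQ/%ΔI ≈ 0.295.
E_I ∈ (0,1): normal good (necessity).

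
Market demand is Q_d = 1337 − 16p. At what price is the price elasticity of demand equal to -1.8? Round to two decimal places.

Set −bp/(a − bp) = −1.8 ⇒ bp = 1.8(a − bp) ⇒ bp(1+1.8) = 1.8·a.
p = 1.8·1337/(16·2.8) ≈ 53.72.

53.72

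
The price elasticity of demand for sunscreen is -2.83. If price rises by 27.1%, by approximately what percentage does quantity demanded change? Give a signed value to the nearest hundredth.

-76.69

%ΔQ ≈ E × %ΔP = (-2.83) × (27.1%) ≈ -76.69%.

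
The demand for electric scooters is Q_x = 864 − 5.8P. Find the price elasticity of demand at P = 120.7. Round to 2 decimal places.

-4.27

At P = 120.7, Q_x = 163.94.
dQ_x/dP = −5.8.
Point elasticity E = (dQ_x/dP)·(P/Q_x) = -5.8 × 120.7/163.94 ≈ -4.27.
|E| > 1, so demand is elastic at this price.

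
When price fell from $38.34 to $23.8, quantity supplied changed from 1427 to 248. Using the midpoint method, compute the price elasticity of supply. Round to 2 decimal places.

3.01

%Δq = (248 − 1427)/[(1427 + 248)/2] = -1179/837.5 ≈ -1.4078.
%ΔP = (23.8 − 38.34)/[(38.34 + 23.8)/2] = -14.54/31.07 ≈ -0.4680.
Arc elasticity E = %Δq/%ΔP ≈ -1.4078/-0.4680 ≈ 3.01.
|E| > 1: supply is elastic over this range.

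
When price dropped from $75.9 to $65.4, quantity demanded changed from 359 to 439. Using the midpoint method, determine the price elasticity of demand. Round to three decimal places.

%ΔQ = (439 − 359)/[(359 + 439)/2] = 80/399 ≈ 0.2005.
%ΔP = (65.4 − 75.9)/[(75.9 + 65.4)/2] = -10.5/70.65 ≈ -0.1486.
Arc elasticity E = %ΔQ/%ΔP ≈ 0.2005/-0.1486 ≈ -1.349.
|E| > 1: demand is elastic over this range.

-1.349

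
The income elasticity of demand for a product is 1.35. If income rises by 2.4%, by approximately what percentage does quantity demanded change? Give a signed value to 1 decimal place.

3.2

%ΔQ ≈ E × %ΔI = (1.35) × (2.4%) ≈ 3.2%.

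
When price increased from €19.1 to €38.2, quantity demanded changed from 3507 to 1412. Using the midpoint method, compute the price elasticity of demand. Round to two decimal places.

-1.28

%Δq = (1412 − 3507)/[(3507 + 1412)/2] = -2095/2459.5 ≈ -0.8518.
%ΔP = (38.2 − 19.1)/[(19.1 + 38.2)/2] = 19.1/28.65 ≈ 0.6667.
Arc elasticity E = %Δq/%ΔP ≈ -0.8518/0.6667 ≈ -1.28.
|E| > 1: demand is elastic over this range.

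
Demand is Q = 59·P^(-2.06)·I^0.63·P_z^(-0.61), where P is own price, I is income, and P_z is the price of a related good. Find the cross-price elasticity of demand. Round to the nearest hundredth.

-0.61

For a Cobb–Douglas (constant-elasticity) form Q = A·P_z^α·…, the elasticity with respect to P_z equals the exponent α at every point.
Here the exponent on P_z is -0.61, so the cross-price elasticity of demand is -0.61.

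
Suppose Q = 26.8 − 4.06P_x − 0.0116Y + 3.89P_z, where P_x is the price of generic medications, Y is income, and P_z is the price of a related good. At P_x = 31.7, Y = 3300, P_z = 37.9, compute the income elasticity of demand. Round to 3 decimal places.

-5.281

First evaluate Q: 26.8 − 4.06(31.7) − 0.0116(3300) + 3.89(37.9) = 26.8 − 128.702 − 38.28 + 147.431 = 7.249.
∂Q/∂Y = −0.0116, so E_I = -0.0116·(3300/7.249) ≈ -5.281.
E_I < 0: inferior good.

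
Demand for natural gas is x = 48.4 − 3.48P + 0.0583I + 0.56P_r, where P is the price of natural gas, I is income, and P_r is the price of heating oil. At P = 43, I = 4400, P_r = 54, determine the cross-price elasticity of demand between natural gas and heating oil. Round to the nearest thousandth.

x = 48.4 − 3.48(43) + 0.0583(4400) + 0.56(54) = 48.4 − 149.64 + 256.52 + 30.24 = 185.52.
∂x/∂P_r = +0.56, so E_xy = 0.56·(54/185.52) ≈ 0.163.
E_xy > 0: the goods are substitutes.

0.163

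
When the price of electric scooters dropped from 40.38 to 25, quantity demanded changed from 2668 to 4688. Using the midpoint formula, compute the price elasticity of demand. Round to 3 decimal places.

-1.167

%ΔQ = (4688 − 2668)/[(2668 + 4688)/2] = 2020/3678 ≈ 0.5492.
%Δp = (25 − 40.38)/[(40.38 + 25)/2] = -15.38/32.69 ≈ -0.4705.
Arc elasticity E = %ΔQ/%Δp ≈ 0.5492/-0.4705 ≈ -1.167.
|E| > 1: demand is elastic over this range.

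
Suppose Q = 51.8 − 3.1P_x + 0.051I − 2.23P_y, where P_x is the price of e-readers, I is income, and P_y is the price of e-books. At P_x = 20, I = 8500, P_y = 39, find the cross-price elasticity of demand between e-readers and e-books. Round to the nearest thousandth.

Q = 51.8 − 3.1(20) + 0.051(8500) − 2.23(39) = 51.8 − 62 + 433.5 − 86.97 = 336.33.
∂Q/∂P_y = −2.23, so E_xy = -2.23·(39/336.33) ≈ -0.259.
E_xy < 0: the goods are complements.

-0.259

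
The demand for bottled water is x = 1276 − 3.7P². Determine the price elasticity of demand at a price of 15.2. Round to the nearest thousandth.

At P = 15.2, x = 421.152.
dx/dP = −2·3.7·P = −112.48.
Point elasticity E = (dx/dP)·(P/x) = -112.48 × 15.2/421.152 ≈ -4.060.
|E| > 1, so demand is elastic at this price.

-4.060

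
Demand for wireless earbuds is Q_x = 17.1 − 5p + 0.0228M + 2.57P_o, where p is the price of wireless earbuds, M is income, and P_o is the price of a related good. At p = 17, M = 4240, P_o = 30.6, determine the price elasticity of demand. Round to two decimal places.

-0.79

At the given point, Q_x = 17.1 − 5(17) + 0.0228(4240) + 2.57(30.6) = 17.1 − 85 + 96.672 + 78.642 = 107.414.
∂Q_x/∂p = −5, so E_p = (−5)·(17/107.414) ≈ -0.79.
|E_p| < 1: demand is inelastic.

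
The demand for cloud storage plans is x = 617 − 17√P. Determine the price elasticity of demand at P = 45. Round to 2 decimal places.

At P = 45, x = 502.9605.
dx/dP = −17/(2√P) = −17/(2·6.7082).
Point elasticity E = (dx/dP)·(P/x) = -1.2671 × 45/502.9605 ≈ -0.11.
|E| < 1, so demand is inelastic at this price.

-0.11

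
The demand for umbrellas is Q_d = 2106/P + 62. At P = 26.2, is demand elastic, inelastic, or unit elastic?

inelastic

At P = 26.2, Q_d = 142.3817.
dQ_d/dP = −2106/P² = −3.068.
Point elasticity E = (dQ_d/dP)·(P/Q_d) = -3.068 × 26.2/142.3817 ≈ -0.565.
|E| ≈ 0.565 < 1, so demand is inelastic.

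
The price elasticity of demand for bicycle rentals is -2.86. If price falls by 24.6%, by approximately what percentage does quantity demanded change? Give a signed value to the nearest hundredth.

%ΔQ ≈ E × %ΔP = (-2.86) × (-24.6%) ≈ 70.36%.

70.36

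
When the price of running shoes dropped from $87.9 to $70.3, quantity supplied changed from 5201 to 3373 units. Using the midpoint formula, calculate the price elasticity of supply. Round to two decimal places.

%Δq = (3373 − 5201)/[(5201 + 3373)/2] = -1828/4287 ≈ -0.4264.
%ΔP = (70.3 − 87.9)/[(87.9 + 70.3)/2] = -17.6/79.1 ≈ -0.2225.
Arc elasticity E = %Δq/%ΔP ≈ -0.4264/-0.2225 ≈ 1.92.
|E| > 1: supply is elastic over this range.

1.92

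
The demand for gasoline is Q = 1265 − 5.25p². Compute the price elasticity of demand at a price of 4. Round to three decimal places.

-0.142

At p = 4, Q = 1181.
dQ/dp = −2·5.25·p = −42.
Point elasticity E = (dQ/dp)·(p/Q) = -42 × 4/1181 ≈ -0.142.
|E| < 1, so demand is inelastic at this price.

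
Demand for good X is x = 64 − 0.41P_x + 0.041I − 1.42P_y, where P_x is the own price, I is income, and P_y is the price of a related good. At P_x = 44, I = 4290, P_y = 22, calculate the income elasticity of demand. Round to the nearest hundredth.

0.92

At the given point, x = 64 − 0.41(44) + 0.041(4290) − 1.42(22) = 64 − 18.04 + 175.89 − 31.24 = 190.61.
∂x/∂I = +0.041, so E_I = 0.041·(4290/190.61) ≈ 0.92.
E_I ∈ (0,1): normal good (necessity).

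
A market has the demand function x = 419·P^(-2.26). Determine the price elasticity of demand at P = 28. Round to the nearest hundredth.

For a Cobb–Douglas (constant-elasticity) form x = A·P^α·…, the elasticity with respect to P equals the exponent α at every point.
Here the exponent on P is -2.26, so the price elasticity of demand is -2.26.

-2.26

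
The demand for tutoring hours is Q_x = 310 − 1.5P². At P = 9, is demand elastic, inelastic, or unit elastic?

elastic

At P = 9, Q_x = 188.5.
dQ_x/dP = −2·1.5·P = −27.
Point elasticity E = (dQ_x/dP)·(P/Q_x) = -27 × 9/188.5 ≈ -1.289.
|E| ≈ 1.289 > 1, so demand is elastic.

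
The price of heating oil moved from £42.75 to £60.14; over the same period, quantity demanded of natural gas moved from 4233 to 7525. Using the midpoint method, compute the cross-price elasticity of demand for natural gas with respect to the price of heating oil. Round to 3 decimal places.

%ΔQ_x = (7525 − 4233)/[(4233+7525)/2] = 3292/5879 ≈ 0.5600.
%ΔP_y = (60.14 − 42.75)/[(42.75+60.14)/2] ≈ 0.3380.
E_xy = 0.5600/0.3380 ≈ 1.657.
E_xy > 0, so natural gas and heating oil are substitutes.

1.657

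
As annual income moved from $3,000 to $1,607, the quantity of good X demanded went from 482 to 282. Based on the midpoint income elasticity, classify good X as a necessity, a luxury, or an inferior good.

%ΔQ = (282 − 482)/[(482+282)/2] = -200/382 ≈ -0.5236.
%ΔY = (1,607 − 3,000)/[(3,000+1,607)/2] = -1393/2303.5 ≈ -0.6047.
E_I = %ΔQ/%ΔY ≈ 0.866.
E_I ∈ (0,1): normal good (necessity).

necessity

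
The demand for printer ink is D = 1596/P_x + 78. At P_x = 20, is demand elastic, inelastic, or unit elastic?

inelastic

At P_x = 20, D = 157.8.
dD/dP_x = −1596/P_x² = −3.99.
Point elasticity E = (dD/dP_x)·(P_x/D) = -3.99 × 20/157.8 ≈ -0.506.
|E| ≈ 0.506 < 1, so demand is inelastic.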